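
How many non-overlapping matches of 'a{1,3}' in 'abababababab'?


Pattern 'a{1,3}' matches between 1 and 3 consecutive a's (greedy).
String: 'abababababab'
Finding runs of a's and applying greedy matching:
  Run at pos 0: 'a' (length 1)
  Run at pos 2: 'a' (length 1)
  Run at pos 4: 'a' (length 1)
  Run at pos 6: 'a' (length 1)
  Run at pos 8: 'a' (length 1)
  Run at pos 10: 'a' (length 1)
Matches: ['a', 'a', 'a', 'a', 'a', 'a']
Count: 6

6


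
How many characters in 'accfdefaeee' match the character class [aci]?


Character class [aci] matches any of: {a, c, i}
Scanning string 'accfdefaeee' character by character:
  pos 0: 'a' -> MATCH
  pos 1: 'c' -> MATCH
  pos 2: 'c' -> MATCH
  pos 3: 'f' -> no
  pos 4: 'd' -> no
  pos 5: 'e' -> no
  pos 6: 'f' -> no
  pos 7: 'a' -> MATCH
  pos 8: 'e' -> no
  pos 9: 'e' -> no
  pos 10: 'e' -> no
Total matches: 4

4


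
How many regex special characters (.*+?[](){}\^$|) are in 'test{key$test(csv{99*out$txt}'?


Regex special characters are: . * + ? [ ] ( ) { } \ ^ $ |
Scanning 'test{key$test(csv{99*out$txt}':
  pos 4: '{' -> SPECIAL
  pos 8: '$' -> SPECIAL
  pos 13: '(' -> SPECIAL
  pos 17: '{' -> SPECIAL
  pos 20: '*' -> SPECIAL
  pos 24: '$' -> SPECIAL
  pos 28: '}' -> SPECIAL
Special chars found: ['{', '$', '(', '{', '*', '$', '}']
Total: 7

7


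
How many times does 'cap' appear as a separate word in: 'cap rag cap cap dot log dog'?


Scanning each word for exact match 'cap':
  Word 1: 'cap' -> MATCH
  Word 2: 'rag' -> no
  Word 3: 'cap' -> MATCH
  Word 4: 'cap' -> MATCH
  Word 5: 'dot' -> no
  Word 6: 'log' -> no
  Word 7: 'dog' -> no
Total matches: 3

3


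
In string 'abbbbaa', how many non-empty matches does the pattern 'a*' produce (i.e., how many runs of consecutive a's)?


Pattern 'a*' matches zero or more a's. We want non-empty runs of consecutive a's.
String: 'abbbbaa'
Walking through the string to find runs of a's:
  Run 1: positions 0-0 -> 'a'
  Run 2: positions 5-6 -> 'aa'
Non-empty runs found: ['a', 'aa']
Count: 2

2


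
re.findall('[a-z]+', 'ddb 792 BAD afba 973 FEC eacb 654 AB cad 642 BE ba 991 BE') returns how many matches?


Pattern '[a-z]+' finds one or more lowercase letters.
Text: 'ddb 792 BAD afba 973 FEC eacb 654 AB cad 642 BE ba 991 BE'
Scanning for matches:
  Match 1: 'ddb'
  Match 2: 'afba'
  Match 3: 'eacb'
  Match 4: 'cad'
  Match 5: 'ba'
Total matches: 5

5


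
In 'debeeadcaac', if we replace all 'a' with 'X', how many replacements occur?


re.sub('a', 'X', text) replaces every occurrence of 'a' with 'X'.
Text: 'debeeadcaac'
Scanning for 'a':
  pos 5: 'a' -> replacement #1
  pos 8: 'a' -> replacement #2
  pos 9: 'a' -> replacement #3
Total replacements: 3

3


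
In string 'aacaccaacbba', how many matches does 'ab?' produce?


Pattern 'ab?' matches 'a' optionally followed by 'b'.
String: 'aacaccaacbba'
Scanning left to right for 'a' then checking next char:
  Match 1: 'a' (a not followed by b)
  Match 2: 'a' (a not followed by b)
  Match 3: 'a' (a not followed by b)
  Match 4: 'a' (a not followed by b)
  Match 5: 'a' (a not followed by b)
  Match 6: 'a' (a not followed by b)
Total matches: 6

6


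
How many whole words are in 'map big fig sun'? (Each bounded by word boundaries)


Word boundaries (\b) mark the start/end of each word.
Text: 'map big fig sun'
Splitting by whitespace:
  Word 1: 'map'
  Word 2: 'big'
  Word 3: 'fig'
  Word 4: 'sun'
Total whole words: 4

4


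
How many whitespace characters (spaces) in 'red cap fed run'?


\s matches whitespace characters (spaces, tabs, etc.).
Text: 'red cap fed run'
This text has 4 words separated by spaces.
Number of spaces = number of words - 1 = 4 - 1 = 3

3


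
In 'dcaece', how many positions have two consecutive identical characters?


Looking for consecutive identical characters in 'dcaece':
  pos 0-1: 'd' vs 'c' -> different
  pos 1-2: 'c' vs 'a' -> different
  pos 2-3: 'a' vs 'e' -> different
  pos 3-4: 'e' vs 'c' -> different
  pos 4-5: 'c' vs 'e' -> different
Consecutive identical pairs: []
Count: 0

0


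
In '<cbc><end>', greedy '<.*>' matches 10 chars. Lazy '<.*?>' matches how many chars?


Greedy '<.*>' tries to match as MUCH as possible.
Lazy '<.*?>' tries to match as LITTLE as possible.

String: '<cbc><end>'
Greedy '<.*>' starts at first '<' and extends to the LAST '>': '<cbc><end>' (10 chars)
Lazy '<.*?>' starts at first '<' and stops at the FIRST '>': '<cbc>' (5 chars)

5


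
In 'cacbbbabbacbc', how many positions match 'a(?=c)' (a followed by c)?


Lookahead 'a(?=c)' matches 'a' only when followed by 'c'.
String: 'cacbbbabbacbc'
Checking each position where char is 'a':
  pos 1: 'a' -> MATCH (next='c')
  pos 6: 'a' -> no (next='b')
  pos 9: 'a' -> MATCH (next='c')
Matching positions: [1, 9]
Count: 2

2


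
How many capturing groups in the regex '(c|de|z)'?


To count capturing groups, count each '(' that starts a group.
Pattern: '(c|de|z)'
Walking through the pattern:
  Position 0: '(' -> group #1
Total capturing groups: 1

1


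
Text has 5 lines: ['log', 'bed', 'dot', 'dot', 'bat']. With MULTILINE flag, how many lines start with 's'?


With MULTILINE flag, ^ matches the start of each line.
Lines: ['log', 'bed', 'dot', 'dot', 'bat']
Checking which lines start with 's':
  Line 1: 'log' -> no
  Line 2: 'bed' -> no
  Line 3: 'dot' -> no
  Line 4: 'dot' -> no
  Line 5: 'bat' -> no
Matching lines: []
Count: 0

0


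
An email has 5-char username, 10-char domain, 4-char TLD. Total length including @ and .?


An email address has format: username@domain.tld
Username length: 5
'@' character: 1
Domain length: 10
'.' character: 1
TLD length: 4
Total = 5 + 1 + 10 + 1 + 4 = 21

21


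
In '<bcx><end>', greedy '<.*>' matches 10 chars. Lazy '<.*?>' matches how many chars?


Greedy '<.*>' tries to match as MUCH as possible.
Lazy '<.*?>' tries to match as LITTLE as possible.

String: '<bcx><end>'
Greedy '<.*>' starts at first '<' and extends to the LAST '>': '<bcx><end>' (10 chars)
Lazy '<.*?>' starts at first '<' and stops at the FIRST '>': '<bcx>' (5 chars)

5


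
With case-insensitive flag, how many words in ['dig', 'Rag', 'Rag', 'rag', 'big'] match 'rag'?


Case-insensitive matching: compare each word's lowercase form to 'rag'.
  'dig' -> lower='dig' -> no
  'Rag' -> lower='rag' -> MATCH
  'Rag' -> lower='rag' -> MATCH
  'rag' -> lower='rag' -> MATCH
  'big' -> lower='big' -> no
Matches: ['Rag', 'Rag', 'rag']
Count: 3

3


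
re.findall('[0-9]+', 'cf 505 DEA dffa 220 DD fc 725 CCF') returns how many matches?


Pattern '[0-9]+' finds one or more digits.
Text: 'cf 505 DEA dffa 220 DD fc 725 CCF'
Scanning for matches:
  Match 1: '505'
  Match 2: '220'
  Match 3: '725'
Total matches: 3

3


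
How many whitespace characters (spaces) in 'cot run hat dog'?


\s matches whitespace characters (spaces, tabs, etc.).
Text: 'cot run hat dog'
This text has 4 words separated by spaces.
Number of spaces = number of words - 1 = 4 - 1 = 3

3


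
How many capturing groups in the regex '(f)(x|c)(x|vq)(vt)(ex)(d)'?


To count capturing groups, count each '(' that starts a group.
Pattern: '(f)(x|c)(x|vq)(vt)(ex)(d)'
Walking through the pattern:
  Position 0: '(' -> group #1
  Position 3: '(' -> group #2
  Position 8: '(' -> group #3
  Position 14: '(' -> group #4
  Position 18: '(' -> group #5
  Position 22: '(' -> group #6
Total capturing groups: 6

6


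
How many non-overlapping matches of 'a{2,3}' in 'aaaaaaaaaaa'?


Pattern 'a{2,3}' matches between 2 and 3 consecutive a's (greedy).
String: 'aaaaaaaaaaa'
Finding runs of a's and applying greedy matching:
  Run at pos 0: 'aaaaaaaaaaa' (length 11)
Matches: ['aaa', 'aaa', 'aaa', 'aa']
Count: 4

4


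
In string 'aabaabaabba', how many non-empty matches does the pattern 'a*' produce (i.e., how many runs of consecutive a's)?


Pattern 'a*' matches zero or more a's. We want non-empty runs of consecutive a's.
String: 'aabaabaabba'
Walking through the string to find runs of a's:
  Run 1: positions 0-1 -> 'aa'
  Run 2: positions 3-4 -> 'aa'
  Run 3: positions 6-7 -> 'aa'
  Run 4: positions 10-10 -> 'a'
Non-empty runs found: ['aa', 'aa', 'aa', 'a']
Count: 4

4


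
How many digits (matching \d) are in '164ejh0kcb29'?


\d matches any digit 0-9.
Scanning '164ejh0kcb29':
  pos 0: '1' -> DIGIT
  pos 1: '6' -> DIGIT
  pos 2: '4' -> DIGIT
  pos 6: '0' -> DIGIT
  pos 10: '2' -> DIGIT
  pos 11: '9' -> DIGIT
Digits found: ['1', '6', '4', '0', '2', '9']
Total: 6

6


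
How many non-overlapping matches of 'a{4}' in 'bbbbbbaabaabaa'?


Pattern 'a{4}' matches exactly 4 consecutive a's (greedy, non-overlapping).
String: 'bbbbbbaabaabaa'
Scanning for runs of a's:
  Run at pos 6: 'aa' (length 2) -> 0 match(es)
  Run at pos 9: 'aa' (length 2) -> 0 match(es)
  Run at pos 12: 'aa' (length 2) -> 0 match(es)
Matches found: []
Total: 0

0


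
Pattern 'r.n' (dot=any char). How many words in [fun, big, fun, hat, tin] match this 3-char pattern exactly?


Pattern 'r.n' means: starts with 'r', any single char, ends with 'n'.
Checking each word (must be exactly 3 chars):
  'fun' (len=3): no
  'big' (len=3): no
  'fun' (len=3): no
  'hat' (len=3): no
  'tin' (len=3): no
Matching words: []
Total: 0

0


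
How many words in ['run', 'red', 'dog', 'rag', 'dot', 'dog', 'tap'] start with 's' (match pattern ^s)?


Pattern ^s anchors to start of word. Check which words begin with 's':
  'run' -> no
  'red' -> no
  'dog' -> no
  'rag' -> no
  'dot' -> no
  'dog' -> no
  'tap' -> no
Matching words: []
Count: 0

0


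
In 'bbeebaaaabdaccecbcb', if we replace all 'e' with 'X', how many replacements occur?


re.sub('e', 'X', text) replaces every occurrence of 'e' with 'X'.
Text: 'bbeebaaaabdaccecbcb'
Scanning for 'e':
  pos 2: 'e' -> replacement #1
  pos 3: 'e' -> replacement #2
  pos 14: 'e' -> replacement #3
Total replacements: 3

3


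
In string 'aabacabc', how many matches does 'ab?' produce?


Pattern 'ab?' matches 'a' optionally followed by 'b'.
String: 'aabacabc'
Scanning left to right for 'a' then checking next char:
  Match 1: 'a' (a not followed by b)
  Match 2: 'ab' (a followed by b)
  Match 3: 'a' (a not followed by b)
  Match 4: 'ab' (a followed by b)
Total matches: 4

4


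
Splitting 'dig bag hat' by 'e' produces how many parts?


Splitting by 'e' breaks the string at each occurrence of the separator.
Text: 'dig bag hat'
Parts after split:
  Part 1: 'dig bag hat'
Total parts: 1

1


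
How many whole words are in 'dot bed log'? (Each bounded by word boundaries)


Word boundaries (\b) mark the start/end of each word.
Text: 'dot bed log'
Splitting by whitespace:
  Word 1: 'dot'
  Word 2: 'bed'
  Word 3: 'log'
Total whole words: 3

3


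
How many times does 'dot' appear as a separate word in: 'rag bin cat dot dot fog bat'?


Scanning each word for exact match 'dot':
  Word 1: 'rag' -> no
  Word 2: 'bin' -> no
  Word 3: 'cat' -> no
  Word 4: 'dot' -> MATCH
  Word 5: 'dot' -> MATCH
  Word 6: 'fog' -> no
  Word 7: 'bat' -> no
Total matches: 2

2


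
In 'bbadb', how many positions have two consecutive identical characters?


Looking for consecutive identical characters in 'bbadb':
  pos 0-1: 'b' vs 'b' -> MATCH ('bb')
  pos 1-2: 'b' vs 'a' -> different
  pos 2-3: 'a' vs 'd' -> different
  pos 3-4: 'd' vs 'b' -> different
Consecutive identical pairs: ['bb']
Count: 1

1


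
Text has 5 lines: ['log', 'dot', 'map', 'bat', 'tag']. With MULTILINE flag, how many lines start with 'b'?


With MULTILINE flag, ^ matches the start of each line.
Lines: ['log', 'dot', 'map', 'bat', 'tag']
Checking which lines start with 'b':
  Line 1: 'log' -> no
  Line 2: 'dot' -> no
  Line 3: 'map' -> no
  Line 4: 'bat' -> MATCH
  Line 5: 'tag' -> no
Matching lines: ['bat']
Count: 1

1


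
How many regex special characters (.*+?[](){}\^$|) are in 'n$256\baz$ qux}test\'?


Regex special characters are: . * + ? [ ] ( ) { } \ ^ $ |
Scanning 'n$256\baz$ qux}test\':
  pos 1: '$' -> SPECIAL
  pos 5: '\' -> SPECIAL
  pos 9: '$' -> SPECIAL
  pos 14: '}' -> SPECIAL
  pos 19: '\' -> SPECIAL
Special chars found: ['$', '\\', '$', '}', '\\']
Total: 5

5


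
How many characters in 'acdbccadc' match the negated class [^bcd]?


Negated class [^bcd] matches any char NOT in {b, c, d}
Scanning 'acdbccadc':
  pos 0: 'a' -> MATCH
  pos 1: 'c' -> no (excluded)
  pos 2: 'd' -> no (excluded)
  pos 3: 'b' -> no (excluded)
  pos 4: 'c' -> no (excluded)
  pos 5: 'c' -> no (excluded)
  pos 6: 'a' -> MATCH
  pos 7: 'd' -> no (excluded)
  pos 8: 'c' -> no (excluded)
Total matches: 2

2


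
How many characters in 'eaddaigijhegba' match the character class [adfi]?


Character class [adfi] matches any of: {a, d, f, i}
Scanning string 'eaddaigijhegba' character by character:
  pos 0: 'e' -> no
  pos 1: 'a' -> MATCH
  pos 2: 'd' -> MATCH
  pos 3: 'd' -> MATCH
  pos 4: 'a' -> MATCH
  pos 5: 'i' -> MATCH
  pos 6: 'g' -> no
  pos 7: 'i' -> MATCH
  pos 8: 'j' -> no
  pos 9: 'h' -> no
  pos 10: 'e' -> no
  pos 11: 'g' -> no
  pos 12: 'b' -> no
  pos 13: 'a' -> MATCH
Total matches: 7

7


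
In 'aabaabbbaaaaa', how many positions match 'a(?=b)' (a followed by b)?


Lookahead 'a(?=b)' matches 'a' only when followed by 'b'.
String: 'aabaabbbaaaaa'
Checking each position where char is 'a':
  pos 0: 'a' -> no (next='a')
  pos 1: 'a' -> MATCH (next='b')
  pos 3: 'a' -> no (next='a')
  pos 4: 'a' -> MATCH (next='b')
  pos 8: 'a' -> no (next='a')
  pos 9: 'a' -> no (next='a')
  pos 10: 'a' -> no (next='a')
  pos 11: 'a' -> no (next='a')
Matching positions: [1, 4]
Count: 2

2


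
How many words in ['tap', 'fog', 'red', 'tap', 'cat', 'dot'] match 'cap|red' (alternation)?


Alternation 'cap|red' matches either 'cap' or 'red'.
Checking each word:
  'tap' -> no
  'fog' -> no
  'red' -> MATCH
  'tap' -> no
  'cat' -> no
  'dot' -> no
Matches: ['red']
Count: 1

1


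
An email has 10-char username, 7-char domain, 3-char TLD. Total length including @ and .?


An email address has format: username@domain.tld
Username length: 10
'@' character: 1
Domain length: 7
'.' character: 1
TLD length: 3
Total = 10 + 1 + 7 + 1 + 3 = 22

22


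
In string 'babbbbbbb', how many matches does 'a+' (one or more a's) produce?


Pattern 'a+' matches one or more consecutive a's.
String: 'babbbbbbb'
Scanning for runs of a:
  Match 1: 'a' (length 1)
Total matches: 1

1


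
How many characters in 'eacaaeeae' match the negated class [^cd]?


Negated class [^cd] matches any char NOT in {c, d}
Scanning 'eacaaeeae':
  pos 0: 'e' -> MATCH
  pos 1: 'a' -> MATCH
  pos 2: 'c' -> no (excluded)
  pos 3: 'a' -> MATCH
  pos 4: 'a' -> MATCH
  pos 5: 'e' -> MATCH
  pos 6: 'e' -> MATCH
  pos 7: 'a' -> MATCH
  pos 8: 'e' -> MATCH
Total matches: 8

8


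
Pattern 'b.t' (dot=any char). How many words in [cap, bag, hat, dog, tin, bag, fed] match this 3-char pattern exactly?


Pattern 'b.t' means: starts with 'b', any single char, ends with 't'.
Checking each word (must be exactly 3 chars):
  'cap' (len=3): no
  'bag' (len=3): no
  'hat' (len=3): no
  'dog' (len=3): no
  'tin' (len=3): no
  'bag' (len=3): no
  'fed' (len=3): no
Matching words: []
Total: 0

0


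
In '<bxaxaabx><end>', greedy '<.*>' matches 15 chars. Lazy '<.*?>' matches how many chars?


Greedy '<.*>' tries to match as MUCH as possible.
Lazy '<.*?>' tries to match as LITTLE as possible.

String: '<bxaxaabx><end>'
Greedy '<.*>' starts at first '<' and extends to the LAST '>': '<bxaxaabx><end>' (15 chars)
Lazy '<.*?>' starts at first '<' and stops at the FIRST '>': '<bxaxaabx>' (10 chars)

10


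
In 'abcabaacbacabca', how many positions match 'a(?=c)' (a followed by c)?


Lookahead 'a(?=c)' matches 'a' only when followed by 'c'.
String: 'abcabaacbacabca'
Checking each position where char is 'a':
  pos 0: 'a' -> no (next='b')
  pos 3: 'a' -> no (next='b')
  pos 5: 'a' -> no (next='a')
  pos 6: 'a' -> MATCH (next='c')
  pos 9: 'a' -> MATCH (next='c')
  pos 11: 'a' -> no (next='b')
Matching positions: [6, 9]
Count: 2

2


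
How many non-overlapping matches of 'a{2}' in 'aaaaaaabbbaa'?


Pattern 'a{2}' matches exactly 2 consecutive a's (greedy, non-overlapping).
String: 'aaaaaaabbbaa'
Scanning for runs of a's:
  Run at pos 0: 'aaaaaaa' (length 7) -> 3 match(es)
  Run at pos 10: 'aa' (length 2) -> 1 match(es)
Matches found: ['aa', 'aa', 'aa', 'aa']
Total: 4

4


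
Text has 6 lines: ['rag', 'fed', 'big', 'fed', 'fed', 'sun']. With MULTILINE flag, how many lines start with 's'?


With MULTILINE flag, ^ matches the start of each line.
Lines: ['rag', 'fed', 'big', 'fed', 'fed', 'sun']
Checking which lines start with 's':
  Line 1: 'rag' -> no
  Line 2: 'fed' -> no
  Line 3: 'big' -> no
  Line 4: 'fed' -> no
  Line 5: 'fed' -> no
  Line 6: 'sun' -> MATCH
Matching lines: ['sun']
Count: 1

1


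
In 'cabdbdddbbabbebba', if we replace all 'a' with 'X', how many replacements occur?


re.sub('a', 'X', text) replaces every occurrence of 'a' with 'X'.
Text: 'cabdbdddbbabbebba'
Scanning for 'a':
  pos 1: 'a' -> replacement #1
  pos 10: 'a' -> replacement #2
  pos 16: 'a' -> replacement #3
Total replacements: 3

3


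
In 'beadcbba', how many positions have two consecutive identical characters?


Looking for consecutive identical characters in 'beadcbba':
  pos 0-1: 'b' vs 'e' -> different
  pos 1-2: 'e' vs 'a' -> different
  pos 2-3: 'a' vs 'd' -> different
  pos 3-4: 'd' vs 'c' -> different
  pos 4-5: 'c' vs 'b' -> different
  pos 5-6: 'b' vs 'b' -> MATCH ('bb')
  pos 6-7: 'b' vs 'a' -> different
Consecutive identical pairs: ['bb']
Count: 1

1


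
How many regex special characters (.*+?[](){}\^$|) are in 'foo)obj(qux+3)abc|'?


Regex special characters are: . * + ? [ ] ( ) { } \ ^ $ |
Scanning 'foo)obj(qux+3)abc|':
  pos 3: ')' -> SPECIAL
  pos 7: '(' -> SPECIAL
  pos 11: '+' -> SPECIAL
  pos 13: ')' -> SPECIAL
  pos 17: '|' -> SPECIAL
Special chars found: [')', '(', '+', ')', '|']
Total: 5

5


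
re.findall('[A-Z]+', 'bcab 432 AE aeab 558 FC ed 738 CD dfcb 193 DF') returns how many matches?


Pattern '[A-Z]+' finds one or more uppercase letters.
Text: 'bcab 432 AE aeab 558 FC ed 738 CD dfcb 193 DF'
Scanning for matches:
  Match 1: 'AE'
  Match 2: 'FC'
  Match 3: 'CD'
  Match 4: 'DF'
Total matches: 4

4


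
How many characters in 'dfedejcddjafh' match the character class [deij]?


Character class [deij] matches any of: {d, e, i, j}
Scanning string 'dfedejcddjafh' character by character:
  pos 0: 'd' -> MATCH
  pos 1: 'f' -> no
  pos 2: 'e' -> MATCH
  pos 3: 'd' -> MATCH
  pos 4: 'e' -> MATCH
  pos 5: 'j' -> MATCH
  pos 6: 'c' -> no
  pos 7: 'd' -> MATCH
  pos 8: 'd' -> MATCH
  pos 9: 'j' -> MATCH
  pos 10: 'a' -> no
  pos 11: 'f' -> no
  pos 12: 'h' -> no
Total matches: 8

8


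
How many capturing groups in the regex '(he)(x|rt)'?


To count capturing groups, count each '(' that starts a group.
Pattern: '(he)(x|rt)'
Walking through the pattern:
  Position 0: '(' -> group #1
  Position 4: '(' -> group #2
Total capturing groups: 2

2


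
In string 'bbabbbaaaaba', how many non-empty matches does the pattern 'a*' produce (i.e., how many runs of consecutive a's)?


Pattern 'a*' matches zero or more a's. We want non-empty runs of consecutive a's.
String: 'bbabbbaaaaba'
Walking through the string to find runs of a's:
  Run 1: positions 2-2 -> 'a'
  Run 2: positions 6-9 -> 'aaaa'
  Run 3: positions 11-11 -> 'a'
Non-empty runs found: ['a', 'aaaa', 'a']
Count: 3

3


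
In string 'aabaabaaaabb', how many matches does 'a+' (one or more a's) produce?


Pattern 'a+' matches one or more consecutive a's.
String: 'aabaabaaaabb'
Scanning for runs of a:
  Match 1: 'aa' (length 2)
  Match 2: 'aa' (length 2)
  Match 3: 'aaaa' (length 4)
Total matches: 3

3


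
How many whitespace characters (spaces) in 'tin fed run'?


\s matches whitespace characters (spaces, tabs, etc.).
Text: 'tin fed run'
This text has 3 words separated by spaces.
Number of spaces = number of words - 1 = 3 - 1 = 2

2


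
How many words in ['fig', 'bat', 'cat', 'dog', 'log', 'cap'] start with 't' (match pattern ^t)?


Pattern ^t anchors to start of word. Check which words begin with 't':
  'fig' -> no
  'bat' -> no
  'cat' -> no
  'dog' -> no
  'log' -> no
  'cap' -> no
Matching words: []
Count: 0

0


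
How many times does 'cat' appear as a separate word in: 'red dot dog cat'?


Scanning each word for exact match 'cat':
  Word 1: 'red' -> no
  Word 2: 'dot' -> no
  Word 3: 'dog' -> no
  Word 4: 'cat' -> MATCH
Total matches: 1

1


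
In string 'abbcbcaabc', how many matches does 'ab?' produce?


Pattern 'ab?' matches 'a' optionally followed by 'b'.
String: 'abbcbcaabc'
Scanning left to right for 'a' then checking next char:
  Match 1: 'ab' (a followed by b)
  Match 2: 'a' (a not followed by b)
  Match 3: 'ab' (a followed by b)
Total matches: 3

3


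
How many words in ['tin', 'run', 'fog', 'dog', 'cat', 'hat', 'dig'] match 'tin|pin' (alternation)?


Alternation 'tin|pin' matches either 'tin' or 'pin'.
Checking each word:
  'tin' -> MATCH
  'run' -> no
  'fog' -> no
  'dog' -> no
  'cat' -> no
  'hat' -> no
  'dig' -> no
Matches: ['tin']
Count: 1

1


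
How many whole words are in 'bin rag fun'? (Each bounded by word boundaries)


Word boundaries (\b) mark the start/end of each word.
Text: 'bin rag fun'
Splitting by whitespace:
  Word 1: 'bin'
  Word 2: 'rag'
  Word 3: 'fun'
Total whole words: 3

3


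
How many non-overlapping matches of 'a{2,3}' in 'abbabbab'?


Pattern 'a{2,3}' matches between 2 and 3 consecutive a's (greedy).
String: 'abbabbab'
Finding runs of a's and applying greedy matching:
  Run at pos 0: 'a' (length 1)
  Run at pos 3: 'a' (length 1)
  Run at pos 6: 'a' (length 1)
Matches: []
Count: 0

0


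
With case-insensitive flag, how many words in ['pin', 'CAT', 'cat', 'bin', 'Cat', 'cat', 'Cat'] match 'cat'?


Case-insensitive matching: compare each word's lowercase form to 'cat'.
  'pin' -> lower='pin' -> no
  'CAT' -> lower='cat' -> MATCH
  'cat' -> lower='cat' -> MATCH
  'bin' -> lower='bin' -> no
  'Cat' -> lower='cat' -> MATCH
  'cat' -> lower='cat' -> MATCH
  'Cat' -> lower='cat' -> MATCH
Matches: ['CAT', 'cat', 'Cat', 'cat', 'Cat']
Count: 5

5


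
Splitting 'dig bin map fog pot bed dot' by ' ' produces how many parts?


Splitting by ' ' breaks the string at each occurrence of the separator.
Text: 'dig bin map fog pot bed dot'
Parts after split:
  Part 1: 'dig'
  Part 2: 'bin'
  Part 3: 'map'
  Part 4: 'fog'
  Part 5: 'pot'
  Part 6: 'bed'
  Part 7: 'dot'
Total parts: 7

7


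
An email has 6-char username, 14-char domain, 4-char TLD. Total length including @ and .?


An email address has format: username@domain.tld
Username length: 6
'@' character: 1
Domain length: 14
'.' character: 1
TLD length: 4
Total = 6 + 1 + 14 + 1 + 4 = 26

26


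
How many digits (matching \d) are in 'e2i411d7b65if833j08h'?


\d matches any digit 0-9.
Scanning 'e2i411d7b65if833j08h':
  pos 1: '2' -> DIGIT
  pos 3: '4' -> DIGIT
  pos 4: '1' -> DIGIT
  pos 5: '1' -> DIGIT
  pos 7: '7' -> DIGIT
  pos 9: '6' -> DIGIT
  pos 10: '5' -> DIGIT
  pos 13: '8' -> DIGIT
  pos 14: '3' -> DIGIT
  pos 15: '3' -> DIGIT
  pos 17: '0' -> DIGIT
  pos 18: '8' -> DIGIT
Digits found: ['2', '4', '1', '1', '7', '6', '5', '8', '3', '3', '0', '8']
Total: 12

12


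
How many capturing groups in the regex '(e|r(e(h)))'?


To count capturing groups, count each '(' that starts a group.
Pattern: '(e|r(e(h)))'
Walking through the pattern:
  Position 0: '(' -> group #1
  Position 4: '(' -> group #2
  Position 6: '(' -> group #3
Total capturing groups: 3

3


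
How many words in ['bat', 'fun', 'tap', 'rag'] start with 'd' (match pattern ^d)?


Pattern ^d anchors to start of word. Check which words begin with 'd':
  'bat' -> no
  'fun' -> no
  'tap' -> no
  'rag' -> no
Matching words: []
Count: 0

0


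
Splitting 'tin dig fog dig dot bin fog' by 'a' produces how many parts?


Splitting by 'a' breaks the string at each occurrence of the separator.
Text: 'tin dig fog dig dot bin fog'
Parts after split:
  Part 1: 'tin dig fog dig dot bin fog'
Total parts: 1

1


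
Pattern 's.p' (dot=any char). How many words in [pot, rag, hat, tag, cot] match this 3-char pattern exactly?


Pattern 's.p' means: starts with 's', any single char, ends with 'p'.
Checking each word (must be exactly 3 chars):
  'pot' (len=3): no
  'rag' (len=3): no
  'hat' (len=3): no
  'tag' (len=3): no
  'cot' (len=3): no
Matching words: []
Total: 0

0


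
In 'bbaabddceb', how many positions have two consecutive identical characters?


Looking for consecutive identical characters in 'bbaabddceb':
  pos 0-1: 'b' vs 'b' -> MATCH ('bb')
  pos 1-2: 'b' vs 'a' -> different
  pos 2-3: 'a' vs 'a' -> MATCH ('aa')
  pos 3-4: 'a' vs 'b' -> different
  pos 4-5: 'b' vs 'd' -> different
  pos 5-6: 'd' vs 'd' -> MATCH ('dd')
  pos 6-7: 'd' vs 'c' -> different
  pos 7-8: 'c' vs 'e' -> different
  pos 8-9: 'e' vs 'b' -> different
Consecutive identical pairs: ['bb', 'aa', 'dd']
Count: 3

3


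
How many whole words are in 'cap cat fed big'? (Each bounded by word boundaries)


Word boundaries (\b) mark the start/end of each word.
Text: 'cap cat fed big'
Splitting by whitespace:
  Word 1: 'cap'
  Word 2: 'cat'
  Word 3: 'fed'
  Word 4: 'big'
Total whole words: 4

4


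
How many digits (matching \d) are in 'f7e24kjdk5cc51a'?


\d matches any digit 0-9.
Scanning 'f7e24kjdk5cc51a':
  pos 1: '7' -> DIGIT
  pos 3: '2' -> DIGIT
  pos 4: '4' -> DIGIT
  pos 9: '5' -> DIGIT
  pos 12: '5' -> DIGIT
  pos 13: '1' -> DIGIT
Digits found: ['7', '2', '4', '5', '5', '1']
Total: 6

6


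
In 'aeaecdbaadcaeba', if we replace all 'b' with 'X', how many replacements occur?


re.sub('b', 'X', text) replaces every occurrence of 'b' with 'X'.
Text: 'aeaecdbaadcaeba'
Scanning for 'b':
  pos 6: 'b' -> replacement #1
  pos 13: 'b' -> replacement #2
Total replacements: 2

2


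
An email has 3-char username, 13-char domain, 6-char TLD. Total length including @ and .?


An email address has format: username@domain.tld
Username length: 3
'@' character: 1
Domain length: 13
'.' character: 1
TLD length: 6
Total = 3 + 1 + 13 + 1 + 6 = 24

24


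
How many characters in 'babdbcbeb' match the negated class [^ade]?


Negated class [^ade] matches any char NOT in {a, d, e}
Scanning 'babdbcbeb':
  pos 0: 'b' -> MATCH
  pos 1: 'a' -> no (excluded)
  pos 2: 'b' -> MATCH
  pos 3: 'd' -> no (excluded)
  pos 4: 'b' -> MATCH
  pos 5: 'c' -> MATCH
  pos 6: 'b' -> MATCH
  pos 7: 'e' -> no (excluded)
  pos 8: 'b' -> MATCH
Total matches: 6

6


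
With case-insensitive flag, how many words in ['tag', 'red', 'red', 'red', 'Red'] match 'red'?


Case-insensitive matching: compare each word's lowercase form to 'red'.
  'tag' -> lower='tag' -> no
  'red' -> lower='red' -> MATCH
  'red' -> lower='red' -> MATCH
  'red' -> lower='red' -> MATCH
  'Red' -> lower='red' -> MATCH
Matches: ['red', 'red', 'red', 'Red']
Count: 4

4


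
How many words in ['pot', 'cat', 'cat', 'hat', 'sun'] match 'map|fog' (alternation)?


Alternation 'map|fog' matches either 'map' or 'fog'.
Checking each word:
  'pot' -> no
  'cat' -> no
  'cat' -> no
  'hat' -> no
  'sun' -> no
Matches: []
Count: 0

0


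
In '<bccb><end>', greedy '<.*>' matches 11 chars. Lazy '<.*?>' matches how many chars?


Greedy '<.*>' tries to match as MUCH as possible.
Lazy '<.*?>' tries to match as LITTLE as possible.

String: '<bccb><end>'
Greedy '<.*>' starts at first '<' and extends to the LAST '>': '<bccb><end>' (11 chars)
Lazy '<.*?>' starts at first '<' and stops at the FIRST '>': '<bccb>' (6 chars)

6


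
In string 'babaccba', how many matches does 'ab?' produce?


Pattern 'ab?' matches 'a' optionally followed by 'b'.
String: 'babaccba'
Scanning left to right for 'a' then checking next char:
  Match 1: 'ab' (a followed by b)
  Match 2: 'a' (a not followed by b)
  Match 3: 'a' (a not followed by b)
Total matches: 3

3


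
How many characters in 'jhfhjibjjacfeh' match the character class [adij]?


Character class [adij] matches any of: {a, d, i, j}
Scanning string 'jhfhjibjjacfeh' character by character:
  pos 0: 'j' -> MATCH
  pos 1: 'h' -> no
  pos 2: 'f' -> no
  pos 3: 'h' -> no
  pos 4: 'j' -> MATCH
  pos 5: 'i' -> MATCH
  pos 6: 'b' -> no
  pos 7: 'j' -> MATCH
  pos 8: 'j' -> MATCH
  pos 9: 'a' -> MATCH
  pos 10: 'c' -> no
  pos 11: 'f' -> no
  pos 12: 'e' -> no
  pos 13: 'h' -> no
Total matches: 6

6


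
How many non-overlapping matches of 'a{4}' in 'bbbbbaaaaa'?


Pattern 'a{4}' matches exactly 4 consecutive a's (greedy, non-overlapping).
String: 'bbbbbaaaaa'
Scanning for runs of a's:
  Run at pos 5: 'aaaaa' (length 5) -> 1 match(es)
Matches found: ['aaaa']
Total: 1

1


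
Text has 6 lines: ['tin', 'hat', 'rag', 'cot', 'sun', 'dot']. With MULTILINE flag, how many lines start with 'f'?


With MULTILINE flag, ^ matches the start of each line.
Lines: ['tin', 'hat', 'rag', 'cot', 'sun', 'dot']
Checking which lines start with 'f':
  Line 1: 'tin' -> no
  Line 2: 'hat' -> no
  Line 3: 'rag' -> no
  Line 4: 'cot' -> no
  Line 5: 'sun' -> no
  Line 6: 'dot' -> no
Matching lines: []
Count: 0

0


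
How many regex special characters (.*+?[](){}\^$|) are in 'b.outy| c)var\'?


Regex special characters are: . * + ? [ ] ( ) { } \ ^ $ |
Scanning 'b.outy| c)var\':
  pos 1: '.' -> SPECIAL
  pos 6: '|' -> SPECIAL
  pos 9: ')' -> SPECIAL
  pos 13: '\' -> SPECIAL
Special chars found: ['.', '|', ')', '\\']
Total: 4

4


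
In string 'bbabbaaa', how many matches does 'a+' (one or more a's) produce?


Pattern 'a+' matches one or more consecutive a's.
String: 'bbabbaaa'
Scanning for runs of a:
  Match 1: 'a' (length 1)
  Match 2: 'aaa' (length 3)
Total matches: 2

2


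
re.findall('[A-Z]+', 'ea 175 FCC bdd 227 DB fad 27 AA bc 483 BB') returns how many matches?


Pattern '[A-Z]+' finds one or more uppercase letters.
Text: 'ea 175 FCC bdd 227 DB fad 27 AA bc 483 BB'
Scanning for matches:
  Match 1: 'FCC'
  Match 2: 'DB'
  Match 3: 'AA'
  Match 4: 'BB'
Total matches: 4

4


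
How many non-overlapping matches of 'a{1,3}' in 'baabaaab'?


Pattern 'a{1,3}' matches between 1 and 3 consecutive a's (greedy).
String: 'baabaaab'
Finding runs of a's and applying greedy matching:
  Run at pos 1: 'aa' (length 2)
  Run at pos 4: 'aaa' (length 3)
Matches: ['aa', 'aaa']
Count: 2

2


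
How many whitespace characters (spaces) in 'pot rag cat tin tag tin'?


\s matches whitespace characters (spaces, tabs, etc.).
Text: 'pot rag cat tin tag tin'
This text has 6 words separated by spaces.
Number of spaces = number of words - 1 = 6 - 1 = 5

5


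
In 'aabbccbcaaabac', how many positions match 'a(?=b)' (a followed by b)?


Lookahead 'a(?=b)' matches 'a' only when followed by 'b'.
String: 'aabbccbcaaabac'
Checking each position where char is 'a':
  pos 0: 'a' -> no (next='a')
  pos 1: 'a' -> MATCH (next='b')
  pos 8: 'a' -> no (next='a')
  pos 9: 'a' -> no (next='a')
  pos 10: 'a' -> MATCH (next='b')
  pos 12: 'a' -> no (next='c')
Matching positions: [1, 10]
Count: 2

2


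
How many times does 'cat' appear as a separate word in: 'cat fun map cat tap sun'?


Scanning each word for exact match 'cat':
  Word 1: 'cat' -> MATCH
  Word 2: 'fun' -> no
  Word 3: 'map' -> no
  Word 4: 'cat' -> MATCH
  Word 5: 'tap' -> no
  Word 6: 'sun' -> no
Total matches: 2

2


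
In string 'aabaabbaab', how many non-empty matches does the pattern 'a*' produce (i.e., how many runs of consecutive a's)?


Pattern 'a*' matches zero or more a's. We want non-empty runs of consecutive a's.
String: 'aabaabbaab'
Walking through the string to find runs of a's:
  Run 1: positions 0-1 -> 'aa'
  Run 2: positions 3-4 -> 'aa'
  Run 3: positions 7-8 -> 'aa'
Non-empty runs found: ['aa', 'aa', 'aa']
Count: 3

3


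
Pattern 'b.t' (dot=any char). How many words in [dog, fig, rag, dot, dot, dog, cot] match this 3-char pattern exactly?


Pattern 'b.t' means: starts with 'b', any single char, ends with 't'.
Checking each word (must be exactly 3 chars):
  'dog' (len=3): no
  'fig' (len=3): no
  'rag' (len=3): no
  'dot' (len=3): no
  'dot' (len=3): no
  'dog' (len=3): no
  'cot' (len=3): no
Matching words: []
Total: 0

0


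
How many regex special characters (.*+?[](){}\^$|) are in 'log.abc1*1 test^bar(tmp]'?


Regex special characters are: . * + ? [ ] ( ) { } \ ^ $ |
Scanning 'log.abc1*1 test^bar(tmp]':
  pos 3: '.' -> SPECIAL
  pos 8: '*' -> SPECIAL
  pos 15: '^' -> SPECIAL
  pos 19: '(' -> SPECIAL
  pos 23: ']' -> SPECIAL
Special chars found: ['.', '*', '^', '(', ']']
Total: 5

5


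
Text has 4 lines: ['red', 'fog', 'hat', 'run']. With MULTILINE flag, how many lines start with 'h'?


With MULTILINE flag, ^ matches the start of each line.
Lines: ['red', 'fog', 'hat', 'run']
Checking which lines start with 'h':
  Line 1: 'red' -> no
  Line 2: 'fog' -> no
  Line 3: 'hat' -> MATCH
  Line 4: 'run' -> no
Matching lines: ['hat']
Count: 1

1


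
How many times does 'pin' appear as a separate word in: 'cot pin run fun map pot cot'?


Scanning each word for exact match 'pin':
  Word 1: 'cot' -> no
  Word 2: 'pin' -> MATCH
  Word 3: 'run' -> no
  Word 4: 'fun' -> no
  Word 5: 'map' -> no
  Word 6: 'pot' -> no
  Word 7: 'cot' -> no
Total matches: 1

1


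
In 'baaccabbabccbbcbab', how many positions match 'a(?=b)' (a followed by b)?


Lookahead 'a(?=b)' matches 'a' only when followed by 'b'.
String: 'baaccabbabccbbcbab'
Checking each position where char is 'a':
  pos 1: 'a' -> no (next='a')
  pos 2: 'a' -> no (next='c')
  pos 5: 'a' -> MATCH (next='b')
  pos 8: 'a' -> MATCH (next='b')
  pos 16: 'a' -> MATCH (next='b')
Matching positions: [5, 8, 16]
Count: 3

3


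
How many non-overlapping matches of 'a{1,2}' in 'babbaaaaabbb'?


Pattern 'a{1,2}' matches between 1 and 2 consecutive a's (greedy).
String: 'babbaaaaabbb'
Finding runs of a's and applying greedy matching:
  Run at pos 1: 'a' (length 1)
  Run at pos 4: 'aaaaa' (length 5)
Matches: ['a', 'aa', 'aa', 'a']
Count: 4

4


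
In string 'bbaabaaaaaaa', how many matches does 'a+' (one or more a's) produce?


Pattern 'a+' matches one or more consecutive a's.
String: 'bbaabaaaaaaa'
Scanning for runs of a:
  Match 1: 'aa' (length 2)
  Match 2: 'aaaaaaa' (length 7)
Total matches: 2

2


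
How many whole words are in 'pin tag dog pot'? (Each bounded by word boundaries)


Word boundaries (\b) mark the start/end of each word.
Text: 'pin tag dog pot'
Splitting by whitespace:
  Word 1: 'pin'
  Word 2: 'tag'
  Word 3: 'dog'
  Word 4: 'pot'
Total whole words: 4

4


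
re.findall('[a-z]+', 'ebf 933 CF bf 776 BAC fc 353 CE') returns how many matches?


Pattern '[a-z]+' finds one or more lowercase letters.
Text: 'ebf 933 CF bf 776 BAC fc 353 CE'
Scanning for matches:
  Match 1: 'ebf'
  Match 2: 'bf'
  Match 3: 'fc'
Total matches: 3

3


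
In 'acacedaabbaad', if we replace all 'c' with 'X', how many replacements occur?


re.sub('c', 'X', text) replaces every occurrence of 'c' with 'X'.
Text: 'acacedaabbaad'
Scanning for 'c':
  pos 1: 'c' -> replacement #1
  pos 3: 'c' -> replacement #2
Total replacements: 2

2


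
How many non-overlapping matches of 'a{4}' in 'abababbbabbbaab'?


Pattern 'a{4}' matches exactly 4 consecutive a's (greedy, non-overlapping).
String: 'abababbbabbbaab'
Scanning for runs of a's:
  Run at pos 0: 'a' (length 1) -> 0 match(es)
  Run at pos 2: 'a' (length 1) -> 0 match(es)
  Run at pos 4: 'a' (length 1) -> 0 match(es)
  Run at pos 8: 'a' (length 1) -> 0 match(es)
  Run at pos 12: 'aa' (length 2) -> 0 match(es)
Matches found: []
Total: 0

0


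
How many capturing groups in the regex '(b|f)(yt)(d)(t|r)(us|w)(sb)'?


To count capturing groups, count each '(' that starts a group.
Pattern: '(b|f)(yt)(d)(t|r)(us|w)(sb)'
Walking through the pattern:
  Position 0: '(' -> group #1
  Position 5: '(' -> group #2
  Position 9: '(' -> group #3
  Position 12: '(' -> group #4
  Position 17: '(' -> group #5
  Position 23: '(' -> group #6
Total capturing groups: 6

6


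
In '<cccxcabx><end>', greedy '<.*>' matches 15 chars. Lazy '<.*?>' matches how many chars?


Greedy '<.*>' tries to match as MUCH as possible.
Lazy '<.*?>' tries to match as LITTLE as possible.

String: '<cccxcabx><end>'
Greedy '<.*>' starts at first '<' and extends to the LAST '>': '<cccxcabx><end>' (15 chars)
Lazy '<.*?>' starts at first '<' and stops at the FIRST '>': '<cccxcabx>' (10 chars)

10


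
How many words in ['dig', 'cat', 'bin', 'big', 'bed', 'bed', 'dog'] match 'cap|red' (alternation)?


Alternation 'cap|red' matches either 'cap' or 'red'.
Checking each word:
  'dig' -> no
  'cat' -> no
  'bin' -> no
  'big' -> no
  'bed' -> no
  'bed' -> no
  'dog' -> no
Matches: []
Count: 0

0


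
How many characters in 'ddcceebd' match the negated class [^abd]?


Negated class [^abd] matches any char NOT in {a, b, d}
Scanning 'ddcceebd':
  pos 0: 'd' -> no (excluded)
  pos 1: 'd' -> no (excluded)
  pos 2: 'c' -> MATCH
  pos 3: 'c' -> MATCH
  pos 4: 'e' -> MATCH
  pos 5: 'e' -> MATCH
  pos 6: 'b' -> no (excluded)
  pos 7: 'd' -> no (excluded)
Total matches: 4

4


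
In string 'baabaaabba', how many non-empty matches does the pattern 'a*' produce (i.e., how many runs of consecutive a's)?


Pattern 'a*' matches zero or more a's. We want non-empty runs of consecutive a's.
String: 'baabaaabba'
Walking through the string to find runs of a's:
  Run 1: positions 1-2 -> 'aa'
  Run 2: positions 4-6 -> 'aaa'
  Run 3: positions 9-9 -> 'a'
Non-empty runs found: ['aa', 'aaa', 'a']
Count: 3

3


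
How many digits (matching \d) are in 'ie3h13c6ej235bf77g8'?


\d matches any digit 0-9.
Scanning 'ie3h13c6ej235bf77g8':
  pos 2: '3' -> DIGIT
  pos 4: '1' -> DIGIT
  pos 5: '3' -> DIGIT
  pos 7: '6' -> DIGIT
  pos 10: '2' -> DIGIT
  pos 11: '3' -> DIGIT
  pos 12: '5' -> DIGIT
  pos 15: '7' -> DIGIT
  pos 16: '7' -> DIGIT
  pos 18: '8' -> DIGIT
Digits found: ['3', '1', '3', '6', '2', '3', '5', '7', '7', '8']
Total: 10

10


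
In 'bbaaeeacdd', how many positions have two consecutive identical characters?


Looking for consecutive identical characters in 'bbaaeeacdd':
  pos 0-1: 'b' vs 'b' -> MATCH ('bb')
  pos 1-2: 'b' vs 'a' -> different
  pos 2-3: 'a' vs 'a' -> MATCH ('aa')
  pos 3-4: 'a' vs 'e' -> different
  pos 4-5: 'e' vs 'e' -> MATCH ('ee')
  pos 5-6: 'e' vs 'a' -> different
  pos 6-7: 'a' vs 'c' -> different
  pos 7-8: 'c' vs 'd' -> different
  pos 8-9: 'd' vs 'd' -> MATCH ('dd')
Consecutive identical pairs: ['bb', 'aa', 'ee', 'dd']
Count: 4

4


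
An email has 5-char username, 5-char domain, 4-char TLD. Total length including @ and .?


An email address has format: username@domain.tld
Username length: 5
'@' character: 1
Domain length: 5
'.' character: 1
TLD length: 4
Total = 5 + 1 + 5 + 1 + 4 = 16

16


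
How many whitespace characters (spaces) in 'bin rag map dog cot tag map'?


\s matches whitespace characters (spaces, tabs, etc.).
Text: 'bin rag map dog cot tag map'
This text has 7 words separated by spaces.
Number of spaces = number of words - 1 = 7 - 1 = 6

6


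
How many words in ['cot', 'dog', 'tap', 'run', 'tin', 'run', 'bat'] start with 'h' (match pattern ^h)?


Pattern ^h anchors to start of word. Check which words begin with 'h':
  'cot' -> no
  'dog' -> no
  'tap' -> no
  'run' -> no
  'tin' -> no
  'run' -> no
  'bat' -> no
Matching words: []
Count: 0

0


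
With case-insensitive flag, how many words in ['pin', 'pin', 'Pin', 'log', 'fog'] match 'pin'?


Case-insensitive matching: compare each word's lowercase form to 'pin'.
  'pin' -> lower='pin' -> MATCH
  'pin' -> lower='pin' -> MATCH
  'Pin' -> lower='pin' -> MATCH
  'log' -> lower='log' -> no
  'fog' -> lower='fog' -> no
Matches: ['pin', 'pin', 'Pin']
Count: 3

3


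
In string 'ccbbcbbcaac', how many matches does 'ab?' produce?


Pattern 'ab?' matches 'a' optionally followed by 'b'.
String: 'ccbbcbbcaac'
Scanning left to right for 'a' then checking next char:
  Match 1: 'a' (a not followed by b)
  Match 2: 'a' (a not followed by b)
Total matches: 2

2
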